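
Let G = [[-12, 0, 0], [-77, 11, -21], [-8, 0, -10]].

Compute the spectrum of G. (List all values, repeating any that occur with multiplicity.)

-12, -10, 11

The characteristic polynomial is p(s) = det(sI - G).
Expanding the 3×3 determinant: p(s) = s^3 + 11s^2 - 122s - 1320.
Since p(11) = 0, s = 11 is a root.
Dividing by (s - 11) leaves s^2 + 22s + 120.
The quadratic factors as (s + 12)·(s + 10).
Eigenvalues: -12, -10, 11.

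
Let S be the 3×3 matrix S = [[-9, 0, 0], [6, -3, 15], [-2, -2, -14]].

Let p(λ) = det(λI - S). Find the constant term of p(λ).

648

p(λ) = λ^3 + 26λ^2 + 225λ + 648.
The constant term is 648.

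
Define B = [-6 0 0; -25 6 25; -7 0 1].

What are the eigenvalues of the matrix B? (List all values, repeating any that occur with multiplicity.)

-6, 1, 6

Compute the characteristic polynomial p(λ) = det(λI - B).
Expanding the 3×3 determinant: p(λ) = λ^3 - λ^2 - 36λ + 36.
Since p(-6) = 0, λ = -6 is a root.
Factor out (λ + 6): p(λ) = (λ + 6)·(λ^2 - 7λ + 6).
The quadratic factors as (λ - 1)·(λ - 6).
Eigenvalues: -6, 1, 6.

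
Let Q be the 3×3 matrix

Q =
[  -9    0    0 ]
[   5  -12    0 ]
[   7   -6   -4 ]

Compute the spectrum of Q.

Q is lower triangular, so its eigenvalues are the diagonal entries.
Diagonal: -9, -12, -4.

-12, -9, -4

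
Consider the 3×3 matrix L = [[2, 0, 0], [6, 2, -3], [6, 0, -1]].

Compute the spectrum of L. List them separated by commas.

The characteristic polynomial is p(lambda) = det(lambda·I - L).
Cofactor expansion gives p(lambda) = lambda^3 - 3·lambda^2 + 4.
Since p(-1) = 0, lambda = -1 is a root.
Factor out (lambda + 1): p(lambda) = (lambda + 1)·(lambda^2 - 4·lambda + 4).
The quadratic factor is (lambda - 2)^2.
Eigenvalues: -1, 2, 2.

-1, 2, 2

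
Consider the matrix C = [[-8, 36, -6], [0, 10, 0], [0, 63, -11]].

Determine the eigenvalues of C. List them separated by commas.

-11, -8, 10

The characteristic polynomial is p(lambda) = det(lambda·I - C).
Cofactor expansion gives p(lambda) = lambda^3 + 9·lambda^2 - 102·lambda - 880.
Rational-root test: lambda = -8 gives p(-8) = 0.
Factor out (lambda + 8): p(lambda) = (lambda + 8)·(lambda^2 + lambda - 110).
The quadratic factors as (lambda + 11)·(lambda - 10).
Eigenvalues: -11, -8, 10.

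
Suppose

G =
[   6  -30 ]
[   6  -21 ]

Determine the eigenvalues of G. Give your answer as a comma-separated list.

-9, -6

det(G - μI) = (6 - μ)(-21 - μ) - (-30)·(6) = μ^2 + 15μ + 54.
This factors as (μ + 9)·(μ + 6) = 0.
Eigenvalues: -9, -6.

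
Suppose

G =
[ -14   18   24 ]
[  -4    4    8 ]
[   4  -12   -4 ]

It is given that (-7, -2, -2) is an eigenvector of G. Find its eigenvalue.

Compute Gv: G·(-7, -2, -2) = (14, 4, 4).
Since Gv = λv, compare component 1: 14 = λ·-7, so λ = -2.

-2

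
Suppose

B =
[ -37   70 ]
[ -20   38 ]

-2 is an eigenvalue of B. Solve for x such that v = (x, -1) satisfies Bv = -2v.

We need (B + 2I)v = 0.
B + 2I = [[-35, 70], [-20, 40]].
Row 1: (-35)·x + (70)·-1 = 0
Row 2: (-20)·x + (40)·-1 = 0
Solving gives x = -2.
Check: B·(-2, -1) = (4, 2) = -2·(-2, -1).

-2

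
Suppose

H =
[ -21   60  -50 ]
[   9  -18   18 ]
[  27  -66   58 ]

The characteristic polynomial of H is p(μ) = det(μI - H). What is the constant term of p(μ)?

-216

p(μ) = μ^3 - 19μ^2 + 114μ - 216.
The constant term is -216.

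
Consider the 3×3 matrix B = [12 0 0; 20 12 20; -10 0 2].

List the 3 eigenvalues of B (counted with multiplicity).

2, 12, 12

Compute the characteristic polynomial p(r) = det(rI - B).
Cofactor expansion gives p(r) = r^3 - 26r^2 + 192r - 288.
Rational-root test: r = 2 gives p(2) = 0.
Factor out (r - 2): p(r) = (r - 2)·(r^2 - 24r + 144).
The quadratic factor is (r - 12)^2.
Eigenvalues: 2, 12, 12.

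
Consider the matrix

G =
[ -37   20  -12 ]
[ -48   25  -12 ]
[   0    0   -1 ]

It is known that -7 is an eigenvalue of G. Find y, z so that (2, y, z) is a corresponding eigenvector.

3, 0

We need (G + 7I)v = 0.
G + 7I = [[-30, 20, -12], [-48, 32, -12], [0, 0, 6]].
Row 1: (-30)·2 + (20)·y + (-12)·z = 0
Row 2: (-48)·2 + (32)·y + (-12)·z = 0
Row 3: (0)·2 + (0)·y + (6)·z = 0
Solving gives y = 3, z = 0.
Check: G·(2, 3, 0) = (-14, -21, 0) = -7·(2, 3, 0).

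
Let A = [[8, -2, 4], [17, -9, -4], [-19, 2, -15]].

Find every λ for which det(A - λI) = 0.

-11, -3, -2

Set up det(sI - A) = 0.
Expanding along the first row, p(s) = s^3 + 16s^2 + 61s + 66.
Rational-root test: s = -2 gives p(-2) = 0.
Dividing by (s + 2) leaves s^2 + 14s + 33.
The quadratic factors as (s + 11)·(s + 3).
Eigenvalues: -11, -3, -2.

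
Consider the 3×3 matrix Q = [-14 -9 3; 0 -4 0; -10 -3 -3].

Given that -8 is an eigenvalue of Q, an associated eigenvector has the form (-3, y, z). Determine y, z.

We need (Q + 8I)v = 0.
Q + 8I = [[-6, -9, 3], [0, 4, 0], [-10, -3, 5]].
Row 1: (-6)·-3 + (-9)·y + (3)·z = 0
Row 2: (0)·-3 + (4)·y + (0)·z = 0
Row 3: (-10)·-3 + (-3)·y + (5)·z = 0
Solving gives y = 0, z = -6.
Check: Q·(-3, 0, -6) = (24, 0, 48) = -8·(-3, 0, -6).

0, -6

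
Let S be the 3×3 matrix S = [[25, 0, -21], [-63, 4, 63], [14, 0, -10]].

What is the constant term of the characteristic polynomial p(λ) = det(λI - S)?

-176

p(0) = det(0·I − S) = det(−S) = (−1)^3·det(S).
det(S) = 176, so p(0) = -176.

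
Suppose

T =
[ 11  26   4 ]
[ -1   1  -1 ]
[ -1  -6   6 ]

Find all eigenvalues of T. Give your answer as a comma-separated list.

5, 6, 7

The characteristic polynomial is p(μ) = det(μI - T).
Expanding along the first row, p(μ) = μ^3 - 18μ^2 + 107μ - 210.
Since p(5) = 0, μ = 5 is a root.
Dividing by (μ - 5) leaves μ^2 - 13μ + 42.
The quadratic factors as (μ - 6)·(μ - 7).
Eigenvalues: 5, 6, 7.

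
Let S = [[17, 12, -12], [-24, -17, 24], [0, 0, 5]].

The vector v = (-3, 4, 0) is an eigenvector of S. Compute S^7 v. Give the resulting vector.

(-3, 4, 0)

First find the eigenvalue: Sv = (-3, 4, 0) = 1·(-3, 4, 0), so λ = 1.
Then S^7 v = λ^7·v = 1^7·(-3, 4, 0) = 1·(-3, 4, 0) = (-3, 4, 0).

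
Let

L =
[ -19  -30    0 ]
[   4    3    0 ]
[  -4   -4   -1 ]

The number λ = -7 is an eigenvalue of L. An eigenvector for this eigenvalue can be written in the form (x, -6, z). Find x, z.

15, 6

We need (L + 7I)v = 0.
L + 7I = [[-12, -30, 0], [4, 10, 0], [-4, -4, 6]].
Row 1: (-12)·x + (-30)·-6 + (0)·z = 0
Row 2: (4)·x + (10)·-6 + (0)·z = 0
Row 3: (-4)·x + (-4)·-6 + (6)·z = 0
Solving gives x = 15, z = 6.
Check: L·(15, -6, 6) = (-105, 42, -42) = -7·(15, -6, 6).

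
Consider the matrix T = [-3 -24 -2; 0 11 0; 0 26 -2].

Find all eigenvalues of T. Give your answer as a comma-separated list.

Set up det(sI - T) = 0.
Expanding the 3×3 determinant: p(s) = s^3 - 6s^2 - 49s - 66.
Since p(-3) = 0, s = -3 is a root.
Factor out (s + 3): p(s) = (s + 3)·(s^2 - 9s - 22).
The quadratic factors as (s + 2)·(s - 11).
Eigenvalues: -3, -2, 11.

-3, -2, 11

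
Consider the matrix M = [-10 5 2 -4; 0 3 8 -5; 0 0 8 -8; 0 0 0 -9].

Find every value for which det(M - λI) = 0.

M is upper triangular, so its eigenvalues are the diagonal entries.
Diagonal: -10, 3, 8, -9.

-10, -9, 3, 8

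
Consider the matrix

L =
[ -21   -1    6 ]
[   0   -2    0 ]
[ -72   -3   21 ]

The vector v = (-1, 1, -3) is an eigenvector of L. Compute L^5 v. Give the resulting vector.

(32, -32, 96)

First find the eigenvalue: Lv = (2, -2, 6) = -2·(-1, 1, -3), so λ = -2.
Then L^5 v = λ^5·v = (-2)^5·(-1, 1, -3) = -32·(-1, 1, -3) = (32, -32, 96).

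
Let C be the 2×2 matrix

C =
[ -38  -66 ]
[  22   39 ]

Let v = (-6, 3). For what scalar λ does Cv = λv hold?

-5

Compute Cv: C·(-6, 3) = (30, -15).
Since Cv = λv, compare component 1: 30 = λ·-6, so λ = -5.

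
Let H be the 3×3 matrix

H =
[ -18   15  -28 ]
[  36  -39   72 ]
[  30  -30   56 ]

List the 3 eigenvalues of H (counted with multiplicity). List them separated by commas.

-4, -3, 6

Set up det(sI - H) = 0.
Expanding the 3×3 determinant: p(s) = s^3 + s^2 - 30s - 72.
Rational-root test: s = -4 gives p(-4) = 0.
Dividing by (s + 4) leaves s^2 - 3s - 18.
The quadratic factors as (s + 3)·(s - 6).
Eigenvalues: -4, -3, 6.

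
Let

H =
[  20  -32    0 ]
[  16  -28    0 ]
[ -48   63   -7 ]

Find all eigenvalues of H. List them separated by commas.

Set up det(sI - H) = 0.
Expanding the 3×3 determinant: p(s) = s^3 + 15s^2 + 8s - 336.
Rational-root test: s = -12 gives p(-12) = 0.
Dividing by (s + 12) leaves s^2 + 3s - 28.
The quadratic factors as (s + 7)·(s - 4).
Eigenvalues: -12, -7, 4.

-12, -7, 4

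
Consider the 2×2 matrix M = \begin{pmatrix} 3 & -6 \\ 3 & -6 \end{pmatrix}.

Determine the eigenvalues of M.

det(M - λI) = (3 - λ)(-6 - λ) - (-6)·(3) = λ^2 + 3λ.
This factors as (λ + 3)·λ = 0.
Eigenvalues: -3, 0.

-3, 0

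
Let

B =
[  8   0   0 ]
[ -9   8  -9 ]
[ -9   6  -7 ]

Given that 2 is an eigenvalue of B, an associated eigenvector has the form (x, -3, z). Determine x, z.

We need (B - 2I)v = 0.
B - 2I = [[6, 0, 0], [-9, 6, -9], [-9, 6, -9]].
Row 1: (6)·x + (0)·-3 + (0)·z = 0
Row 2: (-9)·x + (6)·-3 + (-9)·z = 0
Row 3: (-9)·x + (6)·-3 + (-9)·z = 0
Solving gives x = 0, z = -2.
Check: B·(0, -3, -2) = (0, -6, -4) = 2·(0, -3, -2).

0, -2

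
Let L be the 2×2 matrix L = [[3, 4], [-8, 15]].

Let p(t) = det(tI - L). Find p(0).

77

p(0) = det(0·I − L) = det(−L) = (−1)^2·det(L).
det(L) = 77, so p(0) = 77.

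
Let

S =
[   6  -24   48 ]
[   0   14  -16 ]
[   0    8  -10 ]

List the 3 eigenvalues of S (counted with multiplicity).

Set up det(tI - S) = 0.
Expanding the 3×3 determinant: p(t) = t^3 - 10t^2 + 12t + 72.
Try t = -2: p(-2) = 0, so -2 is a root.
Factor out (t + 2): p(t) = (t + 2)·(t^2 - 12t + 36).
The quadratic factor is (t - 6)^2.
Eigenvalues: -2, 6, 6.

-2, 6, 6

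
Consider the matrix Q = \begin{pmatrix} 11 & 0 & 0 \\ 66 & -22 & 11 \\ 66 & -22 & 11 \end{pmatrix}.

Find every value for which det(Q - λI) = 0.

The characteristic polynomial is p(λ) = det(λI - Q).
Expanding the 3×3 determinant: p(λ) = λ^3 - 121λ.
Since p(0) = 0, λ = 0 is a root.
Factor out λ: p(λ) = λ·(λ^2 - 121).
The quadratic factors as (λ + 11)·(λ - 11).
Eigenvalues: -11, 0, 11.

-11, 0, 11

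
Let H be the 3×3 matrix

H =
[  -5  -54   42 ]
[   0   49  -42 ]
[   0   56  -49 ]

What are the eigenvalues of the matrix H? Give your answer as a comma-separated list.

-7, -5, 7

Set up det(λI - H) = 0.
Cofactor expansion gives p(λ) = λ^3 + 5λ^2 - 49λ - 245.
Rational-root test: λ = 7 gives p(7) = 0.
Factor out (λ - 7): p(λ) = (λ - 7)·(λ^2 + 12λ + 35).
The quadratic factors as (λ + 7)·(λ + 5).
Eigenvalues: -7, -5, 7.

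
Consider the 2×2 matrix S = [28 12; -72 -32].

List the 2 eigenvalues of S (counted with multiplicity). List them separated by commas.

det(S - μI) = (28 - μ)(-32 - μ) - (12)·(-72) = μ^2 + 4μ - 32.
This factors as (μ + 8)·(μ - 4) = 0.
Eigenvalues: -8, 4.

-8, 4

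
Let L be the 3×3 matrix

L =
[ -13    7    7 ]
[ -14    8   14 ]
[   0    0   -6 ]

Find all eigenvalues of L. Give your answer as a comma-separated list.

Set up det(λI - L) = 0.
Expanding along the first row, p(λ) = λ^3 + 11λ^2 + 24λ - 36.
Rational-root test: λ = 1 gives p(1) = 0.
Dividing by (λ - 1) leaves λ^2 + 12λ + 36.
The quadratic factor is (λ + 6)^2.
Eigenvalues: -6, -6, 1.

-6, -6, 1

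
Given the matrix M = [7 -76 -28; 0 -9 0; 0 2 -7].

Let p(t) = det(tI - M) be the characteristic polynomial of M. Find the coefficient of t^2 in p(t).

9

The coefficient of t^2 of det(tI - M) is −trace(M).
trace(M) = (7) + (-9) + (-7) = -9, so the coefficient is 9.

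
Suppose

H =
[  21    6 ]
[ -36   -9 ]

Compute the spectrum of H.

3, 9

det(H - rI) = (21 - r)(-9 - r) - (6)·(-36) = r^2 - 12r + 27.
This factors as (r - 3)·(r - 9) = 0.
Eigenvalues: 3, 9.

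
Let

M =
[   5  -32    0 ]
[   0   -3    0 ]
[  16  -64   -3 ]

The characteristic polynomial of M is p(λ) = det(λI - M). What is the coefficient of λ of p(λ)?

-21

p(λ) = λ^3 + λ^2 - 21λ - 45.
The coefficient of λ is -21.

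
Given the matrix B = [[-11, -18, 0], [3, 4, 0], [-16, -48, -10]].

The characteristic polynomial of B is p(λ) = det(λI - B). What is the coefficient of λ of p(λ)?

p(λ) = λ^3 + 17λ^2 + 80λ + 100.
The coefficient of λ is 80.

80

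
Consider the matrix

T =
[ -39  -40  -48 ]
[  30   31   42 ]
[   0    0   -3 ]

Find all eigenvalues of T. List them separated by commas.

-9, -3, 1

Compute the characteristic polynomial p(λ) = det(λI - T).
Cofactor expansion gives p(λ) = λ^3 + 11λ^2 + 15λ - 27.
Since p(1) = 0, λ = 1 is a root.
Dividing by (λ - 1) leaves λ^2 + 12λ + 27.
The quadratic factors as (λ + 9)·(λ + 3).
Eigenvalues: -9, -3, 1.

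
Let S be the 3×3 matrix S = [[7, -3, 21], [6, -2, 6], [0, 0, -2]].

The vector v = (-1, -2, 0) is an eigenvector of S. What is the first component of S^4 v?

-1

First find the eigenvalue: Sv = (-1, -2, 0) = 1·(-1, -2, 0), so λ = 1.
Then S^4 v = λ^4·v = 1^4·(-1, -2, 0) = 1·(-1, -2, 0) = (-1, -2, 0).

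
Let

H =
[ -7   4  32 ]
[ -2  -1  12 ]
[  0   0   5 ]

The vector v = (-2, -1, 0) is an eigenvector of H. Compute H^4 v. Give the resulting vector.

First find the eigenvalue: Hv = (10, 5, 0) = -5·(-2, -1, 0), so λ = -5.
Then H^4 v = λ^4·v = (-5)^4·(-2, -1, 0) = 625·(-2, -1, 0) = (-1250, -625, 0).

(-1250, -625, 0)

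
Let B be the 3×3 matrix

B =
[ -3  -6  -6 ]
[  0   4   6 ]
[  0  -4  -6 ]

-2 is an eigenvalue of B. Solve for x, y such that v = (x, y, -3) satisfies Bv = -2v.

We need (B + 2I)v = 0.
B + 2I = [[-1, -6, -6], [0, 6, 6], [0, -4, -4]].
Row 1: (-1)·x + (-6)·y + (-6)·-3 = 0
Row 2: (0)·x + (6)·y + (6)·-3 = 0
Row 3: (0)·x + (-4)·y + (-4)·-3 = 0
Solving gives x = 0, y = 3.
Check: B·(0, 3, -3) = (0, -6, 6) = -2·(0, 3, -3).

0, 3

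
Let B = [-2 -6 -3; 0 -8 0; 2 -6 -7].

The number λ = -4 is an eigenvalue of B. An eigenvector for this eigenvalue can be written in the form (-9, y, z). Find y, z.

We need (B + 4I)v = 0.
B + 4I = [[2, -6, -3], [0, -4, 0], [2, -6, -3]].
Row 1: (2)·-9 + (-6)·y + (-3)·z = 0
Row 2: (0)·-9 + (-4)·y + (0)·z = 0
Row 3: (2)·-9 + (-6)·y + (-3)·z = 0
Solving gives y = 0, z = -6.
Check: B·(-9, 0, -6) = (36, 0, 24) = -4·(-9, 0, -6).

0, -6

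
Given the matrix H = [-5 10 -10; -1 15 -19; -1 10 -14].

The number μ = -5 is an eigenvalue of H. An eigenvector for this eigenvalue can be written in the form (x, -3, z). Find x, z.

We need (H + 5I)v = 0.
H + 5I = [[0, 10, -10], [-1, 20, -19], [-1, 10, -9]].
Row 1: (0)·x + (10)·-3 + (-10)·z = 0
Row 2: (-1)·x + (20)·-3 + (-19)·z = 0
Row 3: (-1)·x + (10)·-3 + (-9)·z = 0
Solving gives x = -3, z = -3.
Check: H·(-3, -3, -3) = (15, 15, 15) = -5·(-3, -3, -3).

-3, -3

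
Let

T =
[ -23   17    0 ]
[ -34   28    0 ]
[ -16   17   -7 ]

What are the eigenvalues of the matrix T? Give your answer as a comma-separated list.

Compute the characteristic polynomial p(μ) = det(μI - T).
Expanding the 3×3 determinant: p(μ) = μ^3 + 2μ^2 - 101μ - 462.
Since p(-6) = 0, μ = -6 is a root.
Factor out (μ + 6): p(μ) = (μ + 6)·(μ^2 - 4μ - 77).
The quadratic factors as (μ + 7)·(μ - 11).
Eigenvalues: -7, -6, 11.

-7, -6, 11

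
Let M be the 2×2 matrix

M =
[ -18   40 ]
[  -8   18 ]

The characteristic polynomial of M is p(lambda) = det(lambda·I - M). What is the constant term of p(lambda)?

-4

p(lambda) = lambda^2 - 4.
The constant term is -4.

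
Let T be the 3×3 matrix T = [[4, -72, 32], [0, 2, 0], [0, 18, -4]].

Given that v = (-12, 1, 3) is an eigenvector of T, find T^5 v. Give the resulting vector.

First find the eigenvalue: Tv = (-24, 2, 6) = 2·(-12, 1, 3), so λ = 2.
Then T^5 v = λ^5·v = 2^5·(-12, 1, 3) = 32·(-12, 1, 3) = (-384, 32, 96).

(-384, 32, 96)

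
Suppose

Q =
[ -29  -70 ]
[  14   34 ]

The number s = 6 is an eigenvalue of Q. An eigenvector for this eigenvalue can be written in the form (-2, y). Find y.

1

We need (Q - 6I)v = 0.
Q - 6I = [[-35, -70], [14, 28]].
Row 1: (-35)·-2 + (-70)·y = 0
Row 2: (14)·-2 + (28)·y = 0
Solving gives y = 1.
Check: Q·(-2, 1) = (-12, 6) = 6·(-2, 1).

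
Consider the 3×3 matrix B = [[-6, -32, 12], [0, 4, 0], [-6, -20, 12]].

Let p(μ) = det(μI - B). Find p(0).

0

p(0) = det(0·I − B) = det(−B) = (−1)^3·det(B).
det(B) = 0, so p(0) = 0.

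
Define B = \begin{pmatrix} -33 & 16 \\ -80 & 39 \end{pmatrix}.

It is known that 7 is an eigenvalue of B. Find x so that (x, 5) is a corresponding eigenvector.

We need (B - 7I)v = 0.
B - 7I = [[-40, 16], [-80, 32]].
Row 1: (-40)·x + (16)·5 = 0
Row 2: (-80)·x + (32)·5 = 0
Solving gives x = 2.
Check: B·(2, 5) = (14, 35) = 7·(2, 5).

2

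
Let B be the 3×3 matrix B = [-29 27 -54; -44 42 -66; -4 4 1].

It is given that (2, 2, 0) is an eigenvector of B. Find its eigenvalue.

-2

Compute Bv: B·(2, 2, 0) = (-4, -4, 0).
Since Bv = λv, compare component 1: -4 = λ·2, so λ = -2.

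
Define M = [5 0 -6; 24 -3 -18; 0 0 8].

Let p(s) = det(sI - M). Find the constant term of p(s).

120

p(s) = s^3 - 10s^2 + s + 120.
The constant term is 120.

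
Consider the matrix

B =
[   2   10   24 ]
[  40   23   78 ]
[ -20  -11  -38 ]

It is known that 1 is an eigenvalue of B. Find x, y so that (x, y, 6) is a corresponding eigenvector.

-4, -14

We need (B - 1I)v = 0.
B - 1I = [[1, 10, 24], [40, 22, 78], [-20, -11, -39]].
Row 1: (1)·x + (10)·y + (24)·6 = 0
Row 2: (40)·x + (22)·y + (78)·6 = 0
Row 3: (-20)·x + (-11)·y + (-39)·6 = 0
Solving gives x = -4, y = -14.
Check: B·(-4, -14, 6) = (-4, -14, 6) = 1·(-4, -14, 6).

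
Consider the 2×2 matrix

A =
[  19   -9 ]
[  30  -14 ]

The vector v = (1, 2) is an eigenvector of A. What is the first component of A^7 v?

1

First find the eigenvalue: Av = (1, 2) = 1·(1, 2), so λ = 1.
Then A^7 v = λ^7·v = 1^7·(1, 2) = 1·(1, 2) = (1, 2).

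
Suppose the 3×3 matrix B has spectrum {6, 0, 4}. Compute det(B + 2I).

96

If B has eigenvalues 6, 0, 4, then B + 2I has eigenvalues 8, 2, 6.
det(B + 2I) = (8) · (2) · (6) = 96.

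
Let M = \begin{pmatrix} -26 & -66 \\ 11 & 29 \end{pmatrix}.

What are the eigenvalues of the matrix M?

det(M - λI) = (-26 - λ)(29 - λ) - (-66)·(11) = λ^2 - 3λ - 28.
This factors as (λ + 4)·(λ - 7) = 0.
Eigenvalues: -4, 7.

-4, 7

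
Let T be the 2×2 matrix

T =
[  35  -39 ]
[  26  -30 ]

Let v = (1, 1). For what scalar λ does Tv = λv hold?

Compute Tv: T·(1, 1) = (-4, -4).
Since Tv = λv, compare component 1: -4 = λ·1, so λ = -4.

-4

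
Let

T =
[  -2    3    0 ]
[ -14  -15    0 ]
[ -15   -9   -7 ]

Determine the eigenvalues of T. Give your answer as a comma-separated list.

The characteristic polynomial is p(r) = det(rI - T).
Expanding the 3×3 determinant: p(r) = r^3 + 24r^2 + 191r + 504.
Try r = -8: p(-8) = 0, so -8 is a root.
Dividing by (r + 8) leaves r^2 + 16r + 63.
The quadratic factors as (r + 9)·(r + 7).
Eigenvalues: -9, -8, -7.

-9, -8, -7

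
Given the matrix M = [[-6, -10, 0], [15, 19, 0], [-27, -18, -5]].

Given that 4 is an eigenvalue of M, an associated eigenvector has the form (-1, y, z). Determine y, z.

1, 1

We need (M - 4I)v = 0.
M - 4I = [[-10, -10, 0], [15, 15, 0], [-27, -18, -9]].
Row 1: (-10)·-1 + (-10)·y + (0)·z = 0
Row 2: (15)·-1 + (15)·y + (0)·z = 0
Row 3: (-27)·-1 + (-18)·y + (-9)·z = 0
Solving gives y = 1, z = 1.
Check: M·(-1, 1, 1) = (-4, 4, 4) = 4·(-1, 1, 1).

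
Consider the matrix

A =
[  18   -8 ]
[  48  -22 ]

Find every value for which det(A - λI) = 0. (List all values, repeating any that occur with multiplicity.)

det(A - rI) = (18 - r)(-22 - r) - (-8)·(48) = r^2 + 4r - 12.
This factors as (r + 6)·(r - 2) = 0.
Eigenvalues: -6, 2.

-6, 2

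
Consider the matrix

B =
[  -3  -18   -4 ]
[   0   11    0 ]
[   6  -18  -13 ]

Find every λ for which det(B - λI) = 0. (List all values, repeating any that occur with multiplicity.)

-9, -7, 11

Compute the characteristic polynomial p(t) = det(tI - B).
Expanding along the first row, p(t) = t^3 + 5t^2 - 113t - 693.
Try t = -9: p(-9) = 0, so -9 is a root.
Factor out (t + 9): p(t) = (t + 9)·(t^2 - 4t - 77).
The quadratic factors as (t + 7)·(t - 11).
Eigenvalues: -9, -7, 11.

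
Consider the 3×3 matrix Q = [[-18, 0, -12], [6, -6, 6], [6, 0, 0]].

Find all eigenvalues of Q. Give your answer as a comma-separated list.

-12, -6, -6

Set up det(tI - Q) = 0.
Expanding the 3×3 determinant: p(t) = t^3 + 24t^2 + 180t + 432.
Try t = -6: p(-6) = 0, so -6 is a root.
Factor out (t + 6): p(t) = (t + 6)·(t^2 + 18t + 72).
The quadratic factors as (t + 12)·(t + 6).
Eigenvalues: -12, -6, -6.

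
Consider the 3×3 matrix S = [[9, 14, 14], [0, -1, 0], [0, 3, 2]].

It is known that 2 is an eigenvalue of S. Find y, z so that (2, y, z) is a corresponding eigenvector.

We need (S - 2I)v = 0.
S - 2I = [[7, 14, 14], [0, -3, 0], [0, 3, 0]].
Row 1: (7)·2 + (14)·y + (14)·z = 0
Row 2: (0)·2 + (-3)·y + (0)·z = 0
Row 3: (0)·2 + (3)·y + (0)·z = 0
Solving gives y = 0, z = -1.
Check: S·(2, 0, -1) = (4, 0, -2) = 2·(2, 0, -1).

0, -1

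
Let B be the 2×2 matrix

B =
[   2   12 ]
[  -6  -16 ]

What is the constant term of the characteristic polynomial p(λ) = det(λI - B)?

40

p(0) = det(0·I − B) = det(−B) = (−1)^2·det(B).
det(B) = 40, so p(0) = 40.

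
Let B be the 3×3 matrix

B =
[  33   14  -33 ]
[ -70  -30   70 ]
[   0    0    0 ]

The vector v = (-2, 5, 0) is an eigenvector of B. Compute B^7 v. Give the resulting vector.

(256, -640, 0)

First find the eigenvalue: Bv = (4, -10, 0) = -2·(-2, 5, 0), so λ = -2.
Then B^7 v = λ^7·v = (-2)^7·(-2, 5, 0) = -128·(-2, 5, 0) = (256, -640, 0).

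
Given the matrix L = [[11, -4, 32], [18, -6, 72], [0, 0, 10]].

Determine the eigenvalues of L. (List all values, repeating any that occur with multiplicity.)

The characteristic polynomial is p(λ) = det(λI - L).
Expanding the 3×3 determinant: p(λ) = λ^3 - 15λ^2 + 56λ - 60.
Try λ = 2: p(2) = 0, so 2 is a root.
Factor out (λ - 2): p(λ) = (λ - 2)·(λ^2 - 13λ + 30).
The quadratic factors as (λ - 3)·(λ - 10).
Eigenvalues: 2, 3, 10.

2, 3, 10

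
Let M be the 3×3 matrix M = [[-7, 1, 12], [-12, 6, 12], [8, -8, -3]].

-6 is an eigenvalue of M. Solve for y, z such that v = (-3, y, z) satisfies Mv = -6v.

We need (M + 6I)v = 0.
M + 6I = [[-1, 1, 12], [-12, 12, 12], [8, -8, 3]].
Row 1: (-1)·-3 + (1)·y + (12)·z = 0
Row 2: (-12)·-3 + (12)·y + (12)·z = 0
Row 3: (8)·-3 + (-8)·y + (3)·z = 0
Solving gives y = -3, z = 0.
Check: M·(-3, -3, 0) = (18, 18, 0) = -6·(-3, -3, 0).

-3, 0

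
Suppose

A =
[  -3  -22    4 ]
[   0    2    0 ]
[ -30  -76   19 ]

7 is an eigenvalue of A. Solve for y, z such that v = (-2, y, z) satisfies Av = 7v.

0, -5

We need (A - 7I)v = 0.
A - 7I = [[-10, -22, 4], [0, -5, 0], [-30, -76, 12]].
Row 1: (-10)·-2 + (-22)·y + (4)·z = 0
Row 2: (0)·-2 + (-5)·y + (0)·z = 0
Row 3: (-30)·-2 + (-76)·y + (12)·z = 0
Solving gives y = 0, z = -5.
Check: A·(-2, 0, -5) = (-14, 0, -35) = 7·(-2, 0, -5).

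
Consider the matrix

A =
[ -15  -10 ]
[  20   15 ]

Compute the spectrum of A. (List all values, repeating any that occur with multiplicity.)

det(A - μI) = (-15 - μ)(15 - μ) - (-10)·(20) = μ^2 - 25.
This factors as (μ + 5)·(μ - 5) = 0.
Eigenvalues: -5, 5.

-5, 5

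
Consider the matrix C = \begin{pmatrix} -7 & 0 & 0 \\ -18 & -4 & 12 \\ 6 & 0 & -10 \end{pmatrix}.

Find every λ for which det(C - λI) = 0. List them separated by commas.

-10, -7, -4

The characteristic polynomial is p(r) = det(rI - C).
Expanding the 3×3 determinant: p(r) = r^3 + 21r^2 + 138r + 280.
Rational-root test: r = -4 gives p(-4) = 0.
Factor out (r + 4): p(r) = (r + 4)·(r^2 + 17r + 70).
The quadratic factors as (r + 10)·(r + 7).
Eigenvalues: -10, -7, -4.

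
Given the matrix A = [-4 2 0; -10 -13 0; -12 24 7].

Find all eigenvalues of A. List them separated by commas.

Compute the characteristic polynomial p(μ) = det(μI - A).
Expanding the 3×3 determinant: p(μ) = μ^3 + 10μ^2 - 47μ - 504.
Since p(-8) = 0, μ = -8 is a root.
Factor out (μ + 8): p(μ) = (μ + 8)·(μ^2 + 2μ - 63).
The quadratic factors as (μ + 9)·(μ - 7).
Eigenvalues: -9, -8, 7.

-9, -8, 7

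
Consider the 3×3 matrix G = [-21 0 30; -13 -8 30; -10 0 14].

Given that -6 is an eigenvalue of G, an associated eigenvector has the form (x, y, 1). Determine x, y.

2, 2

We need (G + 6I)v = 0.
G + 6I = [[-15, 0, 30], [-13, -2, 30], [-10, 0, 20]].
Row 1: (-15)·x + (0)·y + (30)·1 = 0
Row 2: (-13)·x + (-2)·y + (30)·1 = 0
Row 3: (-10)·x + (0)·y + (20)·1 = 0
Solving gives x = 2, y = 2.
Check: G·(2, 2, 1) = (-12, -12, -6) = -6·(2, 2, 1).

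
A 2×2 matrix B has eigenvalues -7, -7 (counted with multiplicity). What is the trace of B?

trace(B) is the sum of the eigenvalues: (-7) + (-7) = -14.

-14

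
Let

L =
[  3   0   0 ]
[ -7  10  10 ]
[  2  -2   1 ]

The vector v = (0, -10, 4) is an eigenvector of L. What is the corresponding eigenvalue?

Compute Lv: L·(0, -10, 4) = (0, -60, 24).
Since Lv = λv, compare component 2: -60 = λ·-10, so λ = 6.

6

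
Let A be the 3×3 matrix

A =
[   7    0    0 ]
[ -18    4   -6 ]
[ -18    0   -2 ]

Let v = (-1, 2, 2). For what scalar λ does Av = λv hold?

Compute Av: A·(-1, 2, 2) = (-7, 14, 14).
Since Av = λv, compare component 1: -7 = λ·-1, so λ = 7.

7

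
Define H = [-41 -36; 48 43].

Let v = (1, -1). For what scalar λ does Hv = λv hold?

Compute Hv: H·(1, -1) = (-5, 5).
Since Hv = λv, compare component 1: -5 = λ·1, so λ = -5.

-5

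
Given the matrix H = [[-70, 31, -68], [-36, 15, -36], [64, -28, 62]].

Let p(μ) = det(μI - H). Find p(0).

p(0) = det(0·I − H) = det(−H) = (−1)^3·det(H).
det(H) = -36, so p(0) = 36.

36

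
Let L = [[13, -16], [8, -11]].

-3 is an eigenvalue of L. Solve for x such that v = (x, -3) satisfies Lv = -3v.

-3

We need (L + 3I)v = 0.
L + 3I = [[16, -16], [8, -8]].
Row 1: (16)·x + (-16)·-3 = 0
Row 2: (8)·x + (-8)·-3 = 0
Solving gives x = -3.
Check: L·(-3, -3) = (9, 9) = -3·(-3, -3).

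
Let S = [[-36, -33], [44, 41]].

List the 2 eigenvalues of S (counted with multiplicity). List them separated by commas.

-3, 8

det(S - lambda·I) = (-36 - lambda)(41 - lambda) - (-33)·(44) = lambda^2 - 5·lambda - 24.
This factors as (lambda + 3)·(lambda - 8) = 0.
Eigenvalues: -3, 8.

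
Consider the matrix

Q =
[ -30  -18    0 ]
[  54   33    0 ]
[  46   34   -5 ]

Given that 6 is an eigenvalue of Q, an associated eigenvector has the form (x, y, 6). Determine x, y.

We need (Q - 6I)v = 0.
Q - 6I = [[-36, -18, 0], [54, 27, 0], [46, 34, -11]].
Row 1: (-36)·x + (-18)·y + (0)·6 = 0
Row 2: (54)·x + (27)·y + (0)·6 = 0
Row 3: (46)·x + (34)·y + (-11)·6 = 0
Solving gives x = -3, y = 6.
Check: Q·(-3, 6, 6) = (-18, 36, 36) = 6·(-3, 6, 6).

-3, 6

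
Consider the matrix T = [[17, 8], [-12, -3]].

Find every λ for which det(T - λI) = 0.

det(T - λI) = (17 - λ)(-3 - λ) - (8)·(-12) = λ^2 - 14λ + 45.
This factors as (λ - 5)·(λ - 9) = 0.
Eigenvalues: 5, 9.

5, 9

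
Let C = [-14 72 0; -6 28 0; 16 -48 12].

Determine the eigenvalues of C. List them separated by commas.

4, 10, 12

The characteristic polynomial is p(s) = det(sI - C).
Expanding along the first row, p(s) = s^3 - 26s^2 + 208s - 480.
Rational-root test: s = 12 gives p(12) = 0.
Factor out (s - 12): p(s) = (s - 12)·(s^2 - 14s + 40).
The quadratic factors as (s - 4)·(s - 10).
Eigenvalues: 4, 10, 12.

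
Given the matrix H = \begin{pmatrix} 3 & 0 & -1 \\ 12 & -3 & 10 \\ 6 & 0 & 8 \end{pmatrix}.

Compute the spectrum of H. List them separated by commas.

The characteristic polynomial is p(s) = det(sI - H).
Expanding the 3×3 determinant: p(s) = s^3 - 8s^2 - 3s + 90.
Rational-root test: s = -3 gives p(-3) = 0.
Dividing by (s + 3) leaves s^2 - 11s + 30.
The quadratic factors as (s - 5)·(s - 6).
Eigenvalues: -3, 5, 6.

-3, 5, 6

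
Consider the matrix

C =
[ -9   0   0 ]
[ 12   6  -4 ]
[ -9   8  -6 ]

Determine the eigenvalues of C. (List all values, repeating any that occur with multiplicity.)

The characteristic polynomial is p(s) = det(sI - C).
Expanding along the first row, p(s) = s^3 + 9s^2 - 4s - 36.
Try s = 2: p(2) = 0, so 2 is a root.
Factor out (s - 2): p(s) = (s - 2)·(s^2 + 11s + 18).
The quadratic factors as (s + 9)·(s + 2).
Eigenvalues: -9, -2, 2.

-9, -2, 2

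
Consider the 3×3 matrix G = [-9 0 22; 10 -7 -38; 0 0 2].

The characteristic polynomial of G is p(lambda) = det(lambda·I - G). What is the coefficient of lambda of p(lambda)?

31

p(lambda) = lambda^3 + 14·lambda^2 + 31·lambda - 126.
The coefficient of lambda is 31.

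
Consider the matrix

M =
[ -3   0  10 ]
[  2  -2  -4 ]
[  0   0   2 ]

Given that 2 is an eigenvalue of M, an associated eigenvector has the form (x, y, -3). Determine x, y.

We need (M - 2I)v = 0.
M - 2I = [[-5, 0, 10], [2, -4, -4], [0, 0, 0]].
Row 1: (-5)·x + (0)·y + (10)·-3 = 0
Row 2: (2)·x + (-4)·y + (-4)·-3 = 0
Row 3: (0)·x + (0)·y + (0)·-3 = 0
Solving gives x = -6, y = 0.
Check: M·(-6, 0, -3) = (-12, 0, -6) = 2·(-6, 0, -3).

-6, 0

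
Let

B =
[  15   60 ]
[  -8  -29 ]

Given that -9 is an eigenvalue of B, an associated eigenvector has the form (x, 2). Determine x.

We need (B + 9I)v = 0.
B + 9I = [[24, 60], [-8, -20]].
Row 1: (24)·x + (60)·2 = 0
Row 2: (-8)·x + (-20)·2 = 0
Solving gives x = -5.
Check: B·(-5, 2) = (45, -18) = -9·(-5, 2).

-5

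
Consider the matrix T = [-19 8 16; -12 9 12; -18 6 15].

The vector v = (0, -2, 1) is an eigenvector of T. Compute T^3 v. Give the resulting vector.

First find the eigenvalue: Tv = (0, -6, 3) = 3·(0, -2, 1), so λ = 3.
Then T^3 v = λ^3·v = 3^3·(0, -2, 1) = 27·(0, -2, 1) = (0, -54, 27).

(0, -54, 27)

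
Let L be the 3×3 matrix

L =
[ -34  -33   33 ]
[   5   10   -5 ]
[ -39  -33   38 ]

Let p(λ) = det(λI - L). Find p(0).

50

p(0) = det(0·I − L) = det(−L) = (−1)^3·det(L).
det(L) = -50, so p(0) = 50.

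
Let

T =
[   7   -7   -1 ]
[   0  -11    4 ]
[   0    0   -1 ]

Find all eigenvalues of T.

-11, -1, 7

T is upper triangular, so its eigenvalues are the diagonal entries.
Diagonal: 7, -11, -1.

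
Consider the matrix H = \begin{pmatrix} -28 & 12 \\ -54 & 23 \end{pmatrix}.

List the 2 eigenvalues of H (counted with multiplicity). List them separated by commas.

det(H - μI) = (-28 - μ)(23 - μ) - (12)·(-54) = μ^2 + 5μ + 4.
This factors as (μ + 4)·(μ + 1) = 0.
Eigenvalues: -4, -1.

-4, -1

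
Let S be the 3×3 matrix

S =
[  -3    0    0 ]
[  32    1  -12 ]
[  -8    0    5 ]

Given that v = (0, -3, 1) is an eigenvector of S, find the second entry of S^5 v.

-9375

First find the eigenvalue: Sv = (0, -15, 5) = 5·(0, -3, 1), so λ = 5.
Then S^5 v = λ^5·v = 5^5·(0, -3, 1) = 3125·(0, -3, 1) = (0, -9375, 3125).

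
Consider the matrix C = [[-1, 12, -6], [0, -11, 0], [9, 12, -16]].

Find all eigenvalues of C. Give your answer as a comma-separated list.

The characteristic polynomial is p(μ) = det(μI - C).
Expanding along the first row, p(μ) = μ^3 + 28μ^2 + 257μ + 770.
Try μ = -11: p(-11) = 0, so -11 is a root.
Factor out (μ + 11): p(μ) = (μ + 11)·(μ^2 + 17μ + 70).
The quadratic factors as (μ + 10)·(μ + 7).
Eigenvalues: -11, -10, -7.

-11, -10, -7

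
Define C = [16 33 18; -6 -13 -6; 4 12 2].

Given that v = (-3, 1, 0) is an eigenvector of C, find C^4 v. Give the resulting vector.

(-1875, 625, 0)

First find the eigenvalue: Cv = (-15, 5, 0) = 5·(-3, 1, 0), so λ = 5.
Then C^4 v = λ^4·v = 5^4·(-3, 1, 0) = 625·(-3, 1, 0) = (-1875, 625, 0).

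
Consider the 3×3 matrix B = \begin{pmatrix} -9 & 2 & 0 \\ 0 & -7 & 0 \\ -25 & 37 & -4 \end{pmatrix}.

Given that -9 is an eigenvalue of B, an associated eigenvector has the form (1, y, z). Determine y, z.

0, 5

We need (B + 9I)v = 0.
B + 9I = [[0, 2, 0], [0, 2, 0], [-25, 37, 5]].
Row 1: (0)·1 + (2)·y + (0)·z = 0
Row 2: (0)·1 + (2)·y + (0)·z = 0
Row 3: (-25)·1 + (37)·y + (5)·z = 0
Solving gives y = 0, z = 5.
Check: B·(1, 0, 5) = (-9, 0, -45) = -9·(1, 0, 5).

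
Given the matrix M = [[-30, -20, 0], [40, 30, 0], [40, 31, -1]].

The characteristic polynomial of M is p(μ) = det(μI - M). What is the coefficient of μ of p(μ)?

-100

p(μ) = μ^3 + μ^2 - 100μ - 100.
The coefficient of μ is -100.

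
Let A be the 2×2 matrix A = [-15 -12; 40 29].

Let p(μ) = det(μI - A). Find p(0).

45

p(0) = det(0·I − A) = det(−A) = (−1)^2·det(A).
det(A) = 45, so p(0) = 45.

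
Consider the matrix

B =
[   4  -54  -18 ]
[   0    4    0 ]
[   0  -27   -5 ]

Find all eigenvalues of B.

Set up det(μI - B) = 0.
Expanding along the first row, p(μ) = μ^3 - 3μ^2 - 24μ + 80.
Try μ = 4: p(4) = 0, so 4 is a root.
Dividing by (μ - 4) leaves μ^2 + μ - 20.
The quadratic factors as (μ + 5)·(μ - 4).
Eigenvalues: -5, 4, 4.

-5, 4, 4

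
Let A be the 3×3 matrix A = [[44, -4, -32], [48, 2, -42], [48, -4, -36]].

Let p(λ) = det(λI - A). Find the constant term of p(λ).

p(λ) = λ^3 - 10λ^2 - 8λ + 192.
The constant term is 192.

192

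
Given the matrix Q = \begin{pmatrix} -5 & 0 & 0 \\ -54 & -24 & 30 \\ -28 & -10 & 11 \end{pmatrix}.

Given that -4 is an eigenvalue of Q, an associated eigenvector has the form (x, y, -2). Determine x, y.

We need (Q + 4I)v = 0.
Q + 4I = [[-1, 0, 0], [-54, -20, 30], [-28, -10, 15]].
Row 1: (-1)·x + (0)·y + (0)·-2 = 0
Row 2: (-54)·x + (-20)·y + (30)·-2 = 0
Row 3: (-28)·x + (-10)·y + (15)·-2 = 0
Solving gives x = 0, y = -3.
Check: Q·(0, -3, -2) = (0, 12, 8) = -4·(0, -3, -2).

0, -3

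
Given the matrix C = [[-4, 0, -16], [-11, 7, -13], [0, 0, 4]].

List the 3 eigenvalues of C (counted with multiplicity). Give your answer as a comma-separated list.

-4, 4, 7

The characteristic polynomial is p(λ) = det(λI - C).
Expanding the 3×3 determinant: p(λ) = λ^3 - 7λ^2 - 16λ + 112.
Since p(-4) = 0, λ = -4 is a root.
Dividing by (λ + 4) leaves λ^2 - 11λ + 28.
The quadratic factors as (λ - 4)·(λ - 7).
Eigenvalues: -4, 4, 7.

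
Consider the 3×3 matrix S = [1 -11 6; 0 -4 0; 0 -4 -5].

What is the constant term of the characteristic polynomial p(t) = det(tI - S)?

-20

p(0) = det(0·I − S) = det(−S) = (−1)^3·det(S).
det(S) = 20, so p(0) = -20.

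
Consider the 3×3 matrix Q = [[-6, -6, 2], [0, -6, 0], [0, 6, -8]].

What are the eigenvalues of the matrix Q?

The characteristic polynomial is p(s) = det(sI - Q).
Expanding along the first row, p(s) = s^3 + 20s^2 + 132s + 288.
Since p(-6) = 0, s = -6 is a root.
Factor out (s + 6): p(s) = (s + 6)·(s^2 + 14s + 48).
The quadratic factors as (s + 8)·(s + 6).
Eigenvalues: -8, -6, -6.

-8, -6, -6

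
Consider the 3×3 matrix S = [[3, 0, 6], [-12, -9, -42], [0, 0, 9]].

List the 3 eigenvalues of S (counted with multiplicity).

The characteristic polynomial is p(μ) = det(μI - S).
Cofactor expansion gives p(μ) = μ^3 - 3μ^2 - 81μ + 243.
Try μ = 3: p(3) = 0, so 3 is a root.
Dividing by (μ - 3) leaves μ^2 - 81.
The quadratic factors as (μ + 9)·(μ - 9).
Eigenvalues: -9, 3, 9.

-9, 3, 9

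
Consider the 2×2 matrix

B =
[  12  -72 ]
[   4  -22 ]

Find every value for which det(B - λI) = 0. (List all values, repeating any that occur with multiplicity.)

-6, -4

det(B - λI) = (12 - λ)(-22 - λ) - (-72)·(4) = λ^2 + 10λ + 24.
This factors as (λ + 6)·(λ + 4) = 0.
Eigenvalues: -6, -4.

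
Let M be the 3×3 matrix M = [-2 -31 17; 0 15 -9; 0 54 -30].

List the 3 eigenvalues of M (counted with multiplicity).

Compute the characteristic polynomial p(t) = det(tI - M).
Expanding the 3×3 determinant: p(t) = t^3 + 17t^2 + 66t + 72.
Rational-root test: t = -2 gives p(-2) = 0.
Dividing by (t + 2) leaves t^2 + 15t + 36.
The quadratic factors as (t + 12)·(t + 3).
Eigenvalues: -12, -3, -2.

-12, -3, -2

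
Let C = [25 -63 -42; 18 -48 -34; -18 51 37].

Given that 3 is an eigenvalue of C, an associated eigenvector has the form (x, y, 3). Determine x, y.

0, -2

We need (C - 3I)v = 0.
C - 3I = [[22, -63, -42], [18, -51, -34], [-18, 51, 34]].
Row 1: (22)·x + (-63)·y + (-42)·3 = 0
Row 2: (18)·x + (-51)·y + (-34)·3 = 0
Row 3: (-18)·x + (51)·y + (34)·3 = 0
Solving gives x = 0, y = -2.
Check: C·(0, -2, 3) = (0, -6, 9) = 3·(0, -2, 3).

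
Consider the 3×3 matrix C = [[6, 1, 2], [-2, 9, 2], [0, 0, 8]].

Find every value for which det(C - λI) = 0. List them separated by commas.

Set up det(λI - C) = 0.
Expanding the 3×3 determinant: p(λ) = λ^3 - 23λ^2 + 176λ - 448.
Try λ = 7: p(7) = 0, so 7 is a root.
Dividing by (λ - 7) leaves λ^2 - 16λ + 64.
The quadratic factor is (λ - 8)^2.
Eigenvalues: 7, 8, 8.

7, 8, 8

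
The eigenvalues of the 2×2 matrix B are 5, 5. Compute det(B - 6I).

1

If B has eigenvalues 5, 5, then B - 6I has eigenvalues -1, -1.
det(B - 6I) = (-1) · (-1) = 1.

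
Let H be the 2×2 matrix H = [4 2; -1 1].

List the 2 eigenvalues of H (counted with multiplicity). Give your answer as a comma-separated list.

2, 3

det(H - lambda·I) = (4 - lambda)(1 - lambda) - (2)·(-1) = lambda^2 - 5·lambda + 6.
This factors as (lambda - 2)·(lambda - 3) = 0.
Eigenvalues: 2, 3.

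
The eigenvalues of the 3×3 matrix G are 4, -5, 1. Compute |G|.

det(G) is the product of the eigenvalues: (4) · (-5) · (1) = -20.

-20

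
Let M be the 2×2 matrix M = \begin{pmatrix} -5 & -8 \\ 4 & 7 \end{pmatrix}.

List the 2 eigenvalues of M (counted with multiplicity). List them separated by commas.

-1, 3

det(M - tI) = (-5 - t)(7 - t) - (-8)·(4) = t^2 - 2t - 3.
This factors as (t + 1)·(t - 3) = 0.
Eigenvalues: -1, 3.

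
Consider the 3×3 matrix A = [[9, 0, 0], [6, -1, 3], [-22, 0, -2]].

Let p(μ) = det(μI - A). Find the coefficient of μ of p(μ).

p(μ) = μ^3 - 6μ^2 - 25μ - 18.
The coefficient of μ is -25.

-25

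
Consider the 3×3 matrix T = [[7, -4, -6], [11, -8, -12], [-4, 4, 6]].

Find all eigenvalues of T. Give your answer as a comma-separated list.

The characteristic polynomial is p(r) = det(rI - T).
Expanding the 3×3 determinant: p(r) = r^3 - 5r^2 + 6r.
Rational-root test: r = 0 gives p(0) = 0.
Dividing by r leaves r^2 - 5r + 6.
The quadratic factors as (r - 2)·(r - 3).
Eigenvalues: 0, 2, 3.

0, 2, 3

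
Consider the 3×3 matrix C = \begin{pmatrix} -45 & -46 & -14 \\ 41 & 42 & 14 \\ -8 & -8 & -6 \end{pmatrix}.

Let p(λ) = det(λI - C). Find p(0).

-24

p(0) = det(0·I − C) = det(−C) = (−1)^3·det(C).
det(C) = 24, so p(0) = -24.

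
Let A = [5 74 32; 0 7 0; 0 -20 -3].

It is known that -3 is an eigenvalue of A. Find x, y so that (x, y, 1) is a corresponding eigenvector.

-4, 0

We need (A + 3I)v = 0.
A + 3I = [[8, 74, 32], [0, 10, 0], [0, -20, 0]].
Row 1: (8)·x + (74)·y + (32)·1 = 0
Row 2: (0)·x + (10)·y + (0)·1 = 0
Row 3: (0)·x + (-20)·y + (0)·1 = 0
Solving gives x = -4, y = 0.
Check: A·(-4, 0, 1) = (12, 0, -3) = -3·(-4, 0, 1).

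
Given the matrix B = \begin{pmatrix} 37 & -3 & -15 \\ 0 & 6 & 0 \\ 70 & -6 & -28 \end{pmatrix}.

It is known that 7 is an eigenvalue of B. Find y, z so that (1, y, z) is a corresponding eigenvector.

0, 2

We need (B - 7I)v = 0.
B - 7I = [[30, -3, -15], [0, -1, 0], [70, -6, -35]].
Row 1: (30)·1 + (-3)·y + (-15)·z = 0
Row 2: (0)·1 + (-1)·y + (0)·z = 0
Row 3: (70)·1 + (-6)·y + (-35)·z = 0
Solving gives y = 0, z = 2.
Check: B·(1, 0, 2) = (7, 0, 14) = 7·(1, 0, 2).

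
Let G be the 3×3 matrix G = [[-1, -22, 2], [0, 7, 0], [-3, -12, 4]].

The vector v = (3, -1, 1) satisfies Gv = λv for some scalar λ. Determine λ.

7

Compute Gv: G·(3, -1, 1) = (21, -7, 7).
Since Gv = λv, compare component 1: 21 = λ·3, so λ = 7.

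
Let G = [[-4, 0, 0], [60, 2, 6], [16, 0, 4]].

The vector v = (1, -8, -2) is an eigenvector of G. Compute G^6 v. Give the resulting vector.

First find the eigenvalue: Gv = (-4, 32, 8) = -4·(1, -8, -2), so λ = -4.
Then G^6 v = λ^6·v = (-4)^6·(1, -8, -2) = 4096·(1, -8, -2) = (4096, -32768, -8192).

(4096, -32768, -8192)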